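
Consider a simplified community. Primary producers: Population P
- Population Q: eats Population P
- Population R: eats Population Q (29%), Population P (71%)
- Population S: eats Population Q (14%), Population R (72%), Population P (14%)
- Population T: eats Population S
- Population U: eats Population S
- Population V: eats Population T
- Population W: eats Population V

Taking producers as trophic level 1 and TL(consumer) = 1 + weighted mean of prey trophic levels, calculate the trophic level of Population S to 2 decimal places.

Population Q: 1 + 1 = 2
Population R: 1 + (0.29×2 + 0.71×1) = 2.29
Population S: 1 + (0.14×2 + 0.72×2.29 + 0.14×1) = 3.0688
Population T: 1 + 3.0688 = 4.0688
Population U: 1 + 3.0688 = 4.0688
Population V: 1 + 4.0688 = 5.0688
Population W: 1 + 5.0688 = 6.0688

3.07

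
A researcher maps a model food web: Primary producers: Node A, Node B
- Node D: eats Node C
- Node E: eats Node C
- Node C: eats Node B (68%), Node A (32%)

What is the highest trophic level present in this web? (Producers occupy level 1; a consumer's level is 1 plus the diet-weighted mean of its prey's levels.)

3

Node C: 1 + (0.68×1 + 0.32×1) = 2
Node D: 1 + 2 = 3
Node E: 1 + 2 = 3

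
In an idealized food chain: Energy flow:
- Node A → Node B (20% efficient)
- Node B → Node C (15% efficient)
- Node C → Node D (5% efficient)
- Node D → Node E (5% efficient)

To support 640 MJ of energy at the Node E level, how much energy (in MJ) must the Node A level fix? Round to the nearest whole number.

Cumulative transfer efficiency: 0.2 × 0.15 × 0.05 × 0.05 = 0.000075
Node A energy = 640 / 0.000075 = 8533333 MJ

8533333 MJ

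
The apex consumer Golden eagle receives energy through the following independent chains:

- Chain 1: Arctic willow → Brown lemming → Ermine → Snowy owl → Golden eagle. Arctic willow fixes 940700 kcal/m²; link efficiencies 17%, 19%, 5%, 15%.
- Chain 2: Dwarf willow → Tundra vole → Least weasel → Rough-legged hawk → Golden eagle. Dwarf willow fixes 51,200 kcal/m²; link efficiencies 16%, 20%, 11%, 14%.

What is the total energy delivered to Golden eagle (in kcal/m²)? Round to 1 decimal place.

Chain 1: 940700 × 0.17 × 0.19 × 0.05 × 0.15 = 227.884575 kcal/m²
Chain 2: 51200 × 0.16 × 0.2 × 0.11 × 0.14 = 25.23136 kcal/m²
Total at Golden eagle: 227.884575 + 25.23136 = 253.115935 kcal/m²

253.1 kcal/m²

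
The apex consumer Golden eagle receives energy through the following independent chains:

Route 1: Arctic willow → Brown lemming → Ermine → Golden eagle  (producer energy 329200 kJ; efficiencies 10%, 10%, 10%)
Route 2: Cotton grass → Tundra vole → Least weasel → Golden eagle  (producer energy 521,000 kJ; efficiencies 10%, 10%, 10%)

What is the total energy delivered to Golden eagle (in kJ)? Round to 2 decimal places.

Route 1: 329200 × 0.1 × 0.1 × 0.1 = 329.2 kJ
Route 2: 521000 × 0.1 × 0.1 × 0.1 = 521 kJ
Total at Golden eagle: 329.2 + 521 = 850.2 kJ

850.20 kJ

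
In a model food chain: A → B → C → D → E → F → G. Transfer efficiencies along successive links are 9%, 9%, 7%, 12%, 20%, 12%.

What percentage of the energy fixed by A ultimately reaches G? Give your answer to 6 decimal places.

0.000163%

Product of link efficiencies: 0.09 × 0.09 × 0.07 × 0.12 × 0.2 × 0.12 = 0.00000163296
As a percentage: 0.00000163296 × 100 = 0.000163%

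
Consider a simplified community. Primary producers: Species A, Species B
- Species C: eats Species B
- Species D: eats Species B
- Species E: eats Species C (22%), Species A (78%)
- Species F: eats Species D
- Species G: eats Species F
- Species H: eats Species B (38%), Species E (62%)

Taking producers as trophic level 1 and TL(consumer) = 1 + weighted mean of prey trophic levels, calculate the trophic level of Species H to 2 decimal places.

2.76

Species C: 1 + 1 = 2
Species D: 1 + 1 = 2
Species E: 1 + (0.22×2 + 0.78×1) = 2.22
Species F: 1 + 2 = 3
Species G: 1 + 3 = 4
Species H: 1 + (0.38×1 + 0.62×2.22) = 2.7564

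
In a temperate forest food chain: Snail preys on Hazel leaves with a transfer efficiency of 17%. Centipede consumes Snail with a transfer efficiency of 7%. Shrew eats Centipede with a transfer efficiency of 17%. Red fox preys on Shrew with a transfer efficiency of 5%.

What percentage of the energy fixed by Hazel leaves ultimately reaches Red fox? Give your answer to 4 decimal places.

Product of link efficiencies: 0.17 × 0.07 × 0.17 × 0.05 = 0.00010115
As a percentage: 0.00010115 × 100 = 0.0101%

0.0101%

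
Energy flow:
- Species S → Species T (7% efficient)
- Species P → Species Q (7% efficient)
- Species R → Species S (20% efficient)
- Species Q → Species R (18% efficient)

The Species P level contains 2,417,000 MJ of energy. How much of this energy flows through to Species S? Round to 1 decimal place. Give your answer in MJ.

6090.8 MJ

Species Q: 2417000 × 0.07 = 169190 MJ
Species R: 169190 × 0.18 = 30454.2 MJ
Species S: 30454.2 × 0.2 = 6090.84 MJ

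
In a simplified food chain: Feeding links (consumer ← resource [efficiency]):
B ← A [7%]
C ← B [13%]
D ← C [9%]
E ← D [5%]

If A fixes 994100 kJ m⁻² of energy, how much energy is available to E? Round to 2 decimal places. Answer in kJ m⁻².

40.71 kJ m⁻²

B: 994100 × 0.07 = 69587 kJ m⁻²
C: 69587 × 0.13 = 9046.31 kJ m⁻²
D: 9046.31 × 0.09 = 814.1679 kJ m⁻²
E: 814.1679 × 0.05 = 40.708395 kJ m⁻²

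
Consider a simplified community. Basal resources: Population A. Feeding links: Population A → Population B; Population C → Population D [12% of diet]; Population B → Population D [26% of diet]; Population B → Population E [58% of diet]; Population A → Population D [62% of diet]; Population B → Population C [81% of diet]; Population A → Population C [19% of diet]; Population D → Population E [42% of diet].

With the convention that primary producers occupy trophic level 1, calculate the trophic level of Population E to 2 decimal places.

3.20

Population B: 1 + 1 = 2
Population C: 1 + (0.81×2 + 0.19×1) = 2.81
Population D: 1 + (0.12×2.81 + 0.26×2 + 0.62×1) = 2.4772
Population E: 1 + (0.58×2 + 0.42×2.4772) = 3.200424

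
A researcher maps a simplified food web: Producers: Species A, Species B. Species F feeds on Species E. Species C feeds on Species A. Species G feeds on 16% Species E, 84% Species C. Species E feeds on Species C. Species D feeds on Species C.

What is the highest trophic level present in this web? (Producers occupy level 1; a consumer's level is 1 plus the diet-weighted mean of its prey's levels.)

Species C: 1 + 1 = 2
Species D: 1 + 2 = 3
Species E: 1 + 2 = 3
Species F: 1 + 3 = 4
Species G: 1 + (0.16×3 + 0.84×2) = 3.16

4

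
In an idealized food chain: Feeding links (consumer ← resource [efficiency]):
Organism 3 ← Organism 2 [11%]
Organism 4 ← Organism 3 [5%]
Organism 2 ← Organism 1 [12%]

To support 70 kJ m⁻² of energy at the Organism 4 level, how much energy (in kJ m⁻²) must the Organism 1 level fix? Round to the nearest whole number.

106061 kJ m⁻²

Cumulative transfer efficiency: 0.12 × 0.11 × 0.05 = 0.00066
Organism 1 energy = 70 / 0.00066 = 106061 kJ m⁻²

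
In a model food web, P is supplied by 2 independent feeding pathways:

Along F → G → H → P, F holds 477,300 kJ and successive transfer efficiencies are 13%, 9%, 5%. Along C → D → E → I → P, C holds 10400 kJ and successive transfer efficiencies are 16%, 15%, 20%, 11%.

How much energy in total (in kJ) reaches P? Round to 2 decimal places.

284.71 kJ

Via F: 477300 × 0.13 × 0.09 × 0.05 = 279.2205 kJ
Via C: 10400 × 0.16 × 0.15 × 0.2 × 0.11 = 5.4912 kJ
Total at P: 279.2205 + 5.4912 = 284.7117 kJ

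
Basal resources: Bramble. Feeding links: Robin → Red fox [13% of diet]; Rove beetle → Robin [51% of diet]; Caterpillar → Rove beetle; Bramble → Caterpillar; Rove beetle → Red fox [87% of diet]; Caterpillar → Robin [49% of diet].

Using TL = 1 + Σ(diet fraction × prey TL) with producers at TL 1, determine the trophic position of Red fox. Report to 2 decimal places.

Caterpillar: 1 + 1 = 2
Rove beetle: 1 + 2 = 3
Robin: 1 + (0.51×3 + 0.49×2) = 3.51
Red fox: 1 + (0.87×3 + 0.13×3.51) = 4.0663

4.07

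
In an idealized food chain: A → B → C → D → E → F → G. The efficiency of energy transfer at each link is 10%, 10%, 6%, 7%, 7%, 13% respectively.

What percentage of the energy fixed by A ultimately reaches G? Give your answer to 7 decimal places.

0.0000382%

Product of link efficiencies: 0.1 × 0.1 × 0.06 × 0.07 × 0.07 × 0.13 = 0.0000003822
As a percentage: 0.0000003822 × 100 = 0.0000382%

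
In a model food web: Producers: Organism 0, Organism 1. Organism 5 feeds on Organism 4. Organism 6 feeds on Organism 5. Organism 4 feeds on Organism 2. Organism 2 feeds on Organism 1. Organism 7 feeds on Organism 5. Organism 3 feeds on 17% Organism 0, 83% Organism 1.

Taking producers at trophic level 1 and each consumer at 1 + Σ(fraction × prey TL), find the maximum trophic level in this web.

Organism 2: 1 + 1 = 2
Organism 3: 1 + (0.17×1 + 0.83×1) = 2
Organism 4: 1 + 2 = 3
Organism 5: 1 + 3 = 4
Organism 6: 1 + 4 = 5
Organism 7: 1 + 4 = 5

5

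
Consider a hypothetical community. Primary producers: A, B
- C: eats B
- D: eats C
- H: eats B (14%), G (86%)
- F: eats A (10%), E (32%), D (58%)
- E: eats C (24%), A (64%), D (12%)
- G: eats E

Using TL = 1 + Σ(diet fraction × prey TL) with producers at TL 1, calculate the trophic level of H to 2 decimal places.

4.13

C: 1 + 1 = 2
D: 1 + 2 = 3
E: 1 + (0.24×2 + 0.64×1 + 0.12×3) = 2.48
F: 1 + (0.1×1 + 0.32×2.48 + 0.58×3) = 3.6336
G: 1 + 2.48 = 3.48
H: 1 + (0.14×1 + 0.86×3.48) = 4.1328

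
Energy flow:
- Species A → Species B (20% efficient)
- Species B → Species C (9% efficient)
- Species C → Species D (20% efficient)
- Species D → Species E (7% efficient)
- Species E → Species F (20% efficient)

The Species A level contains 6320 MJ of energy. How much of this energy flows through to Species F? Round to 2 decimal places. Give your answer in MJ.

Species B: 6320 × 0.2 = 1264 MJ
Species C: 1264 × 0.09 = 113.76 MJ
Species D: 113.76 × 0.2 = 22.752 MJ
Species E: 22.752 × 0.07 = 1.59264 MJ
Species F: 1.59264 × 0.2 = 0.318528 MJ

0.32 MJ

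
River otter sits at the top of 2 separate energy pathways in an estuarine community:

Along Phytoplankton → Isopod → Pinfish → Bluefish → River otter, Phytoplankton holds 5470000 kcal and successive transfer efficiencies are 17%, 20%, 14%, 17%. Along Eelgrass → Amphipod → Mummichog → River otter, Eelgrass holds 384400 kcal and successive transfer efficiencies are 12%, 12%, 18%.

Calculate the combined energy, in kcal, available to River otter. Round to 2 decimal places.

Via Phytoplankton: 5470000 × 0.17 × 0.2 × 0.14 × 0.17 = 4426.324 kcal
Via Eelgrass: 384400 × 0.12 × 0.12 × 0.18 = 996.3648 kcal
Total at River otter: 4426.324 + 996.3648 = 5422.6888 kcal

5422.69 kcal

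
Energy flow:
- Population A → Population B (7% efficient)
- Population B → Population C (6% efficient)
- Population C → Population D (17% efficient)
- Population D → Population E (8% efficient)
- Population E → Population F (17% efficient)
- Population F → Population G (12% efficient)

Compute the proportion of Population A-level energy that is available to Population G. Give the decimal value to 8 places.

Product of link efficiencies: 0.07 × 0.06 × 0.17 × 0.08 × 0.17 × 0.12 = 0.000001165248

0.00000117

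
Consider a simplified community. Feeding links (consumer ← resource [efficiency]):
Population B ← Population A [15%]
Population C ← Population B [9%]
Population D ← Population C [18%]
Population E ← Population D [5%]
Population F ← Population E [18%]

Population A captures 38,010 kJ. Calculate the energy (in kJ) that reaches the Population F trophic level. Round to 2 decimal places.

0.83 kJ

Population B: 38010 × 0.15 = 5701.5 kJ
Population C: 5701.5 × 0.09 = 513.135 kJ
Population D: 513.135 × 0.18 = 92.3643 kJ
Population E: 92.3643 × 0.05 = 4.618215 kJ
Population F: 4.618215 × 0.18 = 0.8312787 kJ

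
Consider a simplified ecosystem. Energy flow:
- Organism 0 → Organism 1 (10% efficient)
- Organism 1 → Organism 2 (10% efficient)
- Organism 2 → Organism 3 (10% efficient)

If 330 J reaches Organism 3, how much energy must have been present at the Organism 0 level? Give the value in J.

Cumulative transfer efficiency: 0.1 × 0.1 × 0.1 = 0.001
Organism 0 energy = 330 / 0.001 = 330000 J

330000 J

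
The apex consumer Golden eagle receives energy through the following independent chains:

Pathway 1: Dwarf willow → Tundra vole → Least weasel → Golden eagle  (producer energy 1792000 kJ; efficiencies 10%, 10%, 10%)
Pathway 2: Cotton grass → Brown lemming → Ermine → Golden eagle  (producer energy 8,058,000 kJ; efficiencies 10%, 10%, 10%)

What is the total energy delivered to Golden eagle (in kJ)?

9850 kJ

Pathway 1: 1792000 × 0.1 × 0.1 × 0.1 = 1792 kJ
Pathway 2: 8058000 × 0.1 × 0.1 × 0.1 = 8058 kJ
Total at Golden eagle: 1792 + 8058 = 9850 kJ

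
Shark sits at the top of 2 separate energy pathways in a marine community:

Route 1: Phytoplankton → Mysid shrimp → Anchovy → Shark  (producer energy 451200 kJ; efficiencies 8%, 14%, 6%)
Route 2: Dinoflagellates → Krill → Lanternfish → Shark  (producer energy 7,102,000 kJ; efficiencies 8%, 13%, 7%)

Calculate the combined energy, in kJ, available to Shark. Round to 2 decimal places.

Route 1: 451200 × 0.08 × 0.14 × 0.06 = 303.2064 kJ
Route 2: 7102000 × 0.08 × 0.13 × 0.07 = 5170.256 kJ
Total at Shark: 303.2064 + 5170.256 = 5473.4624 kJ

5473.46 kJ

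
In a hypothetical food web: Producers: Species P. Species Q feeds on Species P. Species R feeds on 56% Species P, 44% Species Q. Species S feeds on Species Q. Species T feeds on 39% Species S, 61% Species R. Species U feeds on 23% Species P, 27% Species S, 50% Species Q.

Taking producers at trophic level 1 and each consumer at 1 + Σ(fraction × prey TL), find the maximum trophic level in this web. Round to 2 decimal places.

3.66

Species Q: 1 + 1 = 2
Species R: 1 + (0.56×1 + 0.44×2) = 2.44
Species S: 1 + 2 = 3
Species T: 1 + (0.39×3 + 0.61×2.44) = 3.6584
Species U: 1 + (0.23×1 + 0.27×3 + 0.5×2) = 3.04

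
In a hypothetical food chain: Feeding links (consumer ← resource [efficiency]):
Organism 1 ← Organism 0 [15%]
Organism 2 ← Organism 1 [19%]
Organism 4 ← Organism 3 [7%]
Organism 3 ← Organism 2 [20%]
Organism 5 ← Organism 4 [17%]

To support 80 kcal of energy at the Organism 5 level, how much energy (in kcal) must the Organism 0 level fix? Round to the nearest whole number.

Cumulative transfer efficiency: 0.15 × 0.19 × 0.2 × 0.07 × 0.17 = 0.00006783
Organism 0 energy = 80 / 0.00006783 = 1179419 kcal

1179419 kcal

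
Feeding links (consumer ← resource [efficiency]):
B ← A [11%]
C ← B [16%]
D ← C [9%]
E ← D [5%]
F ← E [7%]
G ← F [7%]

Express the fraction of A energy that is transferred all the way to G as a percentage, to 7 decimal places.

0.0000388%

Product of link efficiencies: 0.11 × 0.16 × 0.09 × 0.05 × 0.07 × 0.07 = 0.00000038808
As a percentage: 0.00000038808 × 100 = 0.0000388%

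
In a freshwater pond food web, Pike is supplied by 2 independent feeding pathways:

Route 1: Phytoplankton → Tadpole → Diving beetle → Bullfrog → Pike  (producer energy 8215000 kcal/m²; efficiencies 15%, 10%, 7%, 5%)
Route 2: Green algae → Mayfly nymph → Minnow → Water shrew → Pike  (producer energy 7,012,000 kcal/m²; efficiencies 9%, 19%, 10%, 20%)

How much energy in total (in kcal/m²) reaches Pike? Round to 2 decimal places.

Route 1: 8215000 × 0.15 × 0.1 × 0.07 × 0.05 = 431.2875 kcal/m²
Route 2: 7012000 × 0.09 × 0.19 × 0.1 × 0.2 = 2398.104 kcal/m²
Total at Pike: 431.2875 + 2398.104 = 2829.3915 kcal/m²

2829.39 kcal/m²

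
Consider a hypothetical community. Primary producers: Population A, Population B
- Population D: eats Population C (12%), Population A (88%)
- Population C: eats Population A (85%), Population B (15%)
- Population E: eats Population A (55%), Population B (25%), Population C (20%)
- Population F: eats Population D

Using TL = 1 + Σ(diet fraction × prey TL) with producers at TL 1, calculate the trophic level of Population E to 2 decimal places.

2.20

Population C: 1 + (0.85×1 + 0.15×1) = 2
Population D: 1 + (0.12×2 + 0.88×1) = 2.12
Population E: 1 + (0.55×1 + 0.25×1 + 0.2×2) = 2.2
Population F: 1 + 2.12 = 3.12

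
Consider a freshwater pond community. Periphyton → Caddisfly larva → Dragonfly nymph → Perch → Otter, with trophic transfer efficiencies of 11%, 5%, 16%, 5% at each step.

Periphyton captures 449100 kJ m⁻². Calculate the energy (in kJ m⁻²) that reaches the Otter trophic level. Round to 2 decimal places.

Caddisfly larva: 449100 × 0.11 = 49401 kJ m⁻²
Dragonfly nymph: 49401 × 0.05 = 2470.05 kJ m⁻²
Perch: 2470.05 × 0.16 = 395.208 kJ m⁻²
Otter: 395.208 × 0.05 = 19.7604 kJ m⁻²

19.76 kJ m⁻²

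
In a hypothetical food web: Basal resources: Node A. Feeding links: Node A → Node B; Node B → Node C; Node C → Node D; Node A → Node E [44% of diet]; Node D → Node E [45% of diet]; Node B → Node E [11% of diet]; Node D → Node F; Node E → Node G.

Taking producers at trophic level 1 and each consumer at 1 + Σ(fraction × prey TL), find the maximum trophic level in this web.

Node B: 1 + 1 = 2
Node C: 1 + 2 = 3
Node D: 1 + 3 = 4
Node E: 1 + (0.44×1 + 0.45×4 + 0.11×2) = 3.46
Node F: 1 + 4 = 5
Node G: 1 + 3.46 = 4.46

5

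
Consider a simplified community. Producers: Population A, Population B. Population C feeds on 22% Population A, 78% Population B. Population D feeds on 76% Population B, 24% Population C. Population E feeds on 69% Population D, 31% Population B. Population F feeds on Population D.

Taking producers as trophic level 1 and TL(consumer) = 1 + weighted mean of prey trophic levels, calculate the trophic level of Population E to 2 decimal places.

Population C: 1 + (0.22×1 + 0.78×1) = 2
Population D: 1 + (0.76×1 + 0.24×2) = 2.24
Population E: 1 + (0.69×2.24 + 0.31×1) = 2.8556
Population F: 1 + 2.24 = 3.24

2.86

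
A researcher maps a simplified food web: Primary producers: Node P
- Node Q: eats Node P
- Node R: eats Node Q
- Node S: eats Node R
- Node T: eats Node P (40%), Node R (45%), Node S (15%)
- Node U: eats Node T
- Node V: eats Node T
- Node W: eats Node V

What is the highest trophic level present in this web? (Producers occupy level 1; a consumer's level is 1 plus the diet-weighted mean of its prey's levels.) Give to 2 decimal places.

5.35

Node Q: 1 + 1 = 2
Node R: 1 + 2 = 3
Node S: 1 + 3 = 4
Node T: 1 + (0.4×1 + 0.45×3 + 0.15×4) = 3.35
Node U: 1 + 3.35 = 4.35
Node V: 1 + 3.35 = 4.35
Node W: 1 + 4.35 = 5.35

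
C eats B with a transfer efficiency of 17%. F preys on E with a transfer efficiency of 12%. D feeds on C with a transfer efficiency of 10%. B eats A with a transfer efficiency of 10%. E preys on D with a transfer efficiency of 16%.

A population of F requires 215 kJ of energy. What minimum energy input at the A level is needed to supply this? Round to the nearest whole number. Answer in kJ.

6587010 kJ

Cumulative transfer efficiency: 0.1 × 0.17 × 0.1 × 0.16 × 0.12 = 0.00003264
A energy = 215 / 0.00003264 = 6587010 kJ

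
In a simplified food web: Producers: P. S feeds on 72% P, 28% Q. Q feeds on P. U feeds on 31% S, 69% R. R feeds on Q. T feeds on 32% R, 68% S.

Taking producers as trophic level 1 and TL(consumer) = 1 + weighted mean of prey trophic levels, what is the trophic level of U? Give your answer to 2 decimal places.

Q: 1 + 1 = 2
R: 1 + 2 = 3
S: 1 + (0.72×1 + 0.28×2) = 2.28
T: 1 + (0.32×3 + 0.68×2.28) = 3.5104
U: 1 + (0.31×2.28 + 0.69×3) = 3.7768

3.78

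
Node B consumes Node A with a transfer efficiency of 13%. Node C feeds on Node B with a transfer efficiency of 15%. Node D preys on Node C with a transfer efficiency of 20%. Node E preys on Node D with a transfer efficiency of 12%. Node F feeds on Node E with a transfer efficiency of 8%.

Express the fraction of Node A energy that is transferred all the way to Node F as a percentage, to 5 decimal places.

0.00374%

Product of link efficiencies: 0.13 × 0.15 × 0.2 × 0.12 × 0.08 = 0.00003744
As a percentage: 0.00003744 × 100 = 0.00374%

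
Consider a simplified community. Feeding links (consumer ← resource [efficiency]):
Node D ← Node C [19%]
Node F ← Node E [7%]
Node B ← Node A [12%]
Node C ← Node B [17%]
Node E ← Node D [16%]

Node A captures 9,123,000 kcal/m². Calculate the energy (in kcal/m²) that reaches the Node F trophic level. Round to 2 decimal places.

Node B: 9123000 × 0.12 = 1094760 kcal/m²
Node C: 1094760 × 0.17 = 186109.2 kcal/m²
Node D: 186109.2 × 0.19 = 35360.748 kcal/m²
Node E: 35360.748 × 0.16 = 5657.71968 kcal/m²
Node F: 5657.71968 × 0.07 = 396.0403776 kcal/m²

396.04 kcal/m²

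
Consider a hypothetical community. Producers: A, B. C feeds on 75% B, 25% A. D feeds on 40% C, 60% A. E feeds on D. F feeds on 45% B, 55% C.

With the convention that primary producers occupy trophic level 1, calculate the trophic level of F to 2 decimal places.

C: 1 + (0.75×1 + 0.25×1) = 2
D: 1 + (0.4×2 + 0.6×1) = 2.4
E: 1 + 2.4 = 3.4
F: 1 + (0.45×1 + 0.55×2) = 2.55

2.55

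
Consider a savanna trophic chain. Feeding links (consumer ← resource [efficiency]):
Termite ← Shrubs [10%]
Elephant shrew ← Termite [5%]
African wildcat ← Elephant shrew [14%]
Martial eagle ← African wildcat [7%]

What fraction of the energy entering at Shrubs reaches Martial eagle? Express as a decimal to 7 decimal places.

0.0000490

Product of link efficiencies: 0.1 × 0.05 × 0.14 × 0.07 = 0.000049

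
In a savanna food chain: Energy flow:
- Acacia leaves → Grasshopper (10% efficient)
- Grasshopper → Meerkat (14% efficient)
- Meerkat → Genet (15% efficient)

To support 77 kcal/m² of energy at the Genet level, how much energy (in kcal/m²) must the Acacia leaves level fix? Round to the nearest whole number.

36667 kcal/m²

Cumulative transfer efficiency: 0.1 × 0.14 × 0.15 = 0.0021
Acacia leaves energy = 77 / 0.0021 = 36667 kcal/m²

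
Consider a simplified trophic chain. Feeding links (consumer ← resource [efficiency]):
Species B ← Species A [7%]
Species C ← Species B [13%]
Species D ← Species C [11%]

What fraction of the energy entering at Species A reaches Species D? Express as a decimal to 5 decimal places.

Product of link efficiencies: 0.07 × 0.13 × 0.11 = 0.001001

0.00100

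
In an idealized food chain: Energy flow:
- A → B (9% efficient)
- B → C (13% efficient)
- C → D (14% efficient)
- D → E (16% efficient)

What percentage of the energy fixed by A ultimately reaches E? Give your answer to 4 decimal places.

0.0262%

Product of link efficiencies: 0.09 × 0.13 × 0.14 × 0.16 = 0.00026208
As a percentage: 0.00026208 × 100 = 0.0262%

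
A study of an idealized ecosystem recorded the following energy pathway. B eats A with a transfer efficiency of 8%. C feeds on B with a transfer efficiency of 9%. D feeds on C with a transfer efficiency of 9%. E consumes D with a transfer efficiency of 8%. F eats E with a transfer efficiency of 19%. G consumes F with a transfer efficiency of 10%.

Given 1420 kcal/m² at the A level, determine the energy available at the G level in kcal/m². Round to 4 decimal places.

0.0014 kcal/m²

B: 1420 × 0.08 = 113.6 kcal/m²
C: 113.6 × 0.09 = 10.224 kcal/m²
D: 10.224 × 0.09 = 0.92016 kcal/m²
E: 0.92016 × 0.08 = 0.0736128 kcal/m²
F: 0.0736128 × 0.19 = 0.013986432 kcal/m²
G: 0.013986432 × 0.1 = 0.0013986432 kcal/m²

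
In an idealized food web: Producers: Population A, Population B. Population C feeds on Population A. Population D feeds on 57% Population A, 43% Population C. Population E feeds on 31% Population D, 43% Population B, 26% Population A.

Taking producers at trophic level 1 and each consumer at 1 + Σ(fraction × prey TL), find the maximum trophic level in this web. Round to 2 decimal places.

2.44

Population C: 1 + 1 = 2
Population D: 1 + (0.57×1 + 0.43×2) = 2.43
Population E: 1 + (0.31×2.43 + 0.43×1 + 0.26×1) = 2.4433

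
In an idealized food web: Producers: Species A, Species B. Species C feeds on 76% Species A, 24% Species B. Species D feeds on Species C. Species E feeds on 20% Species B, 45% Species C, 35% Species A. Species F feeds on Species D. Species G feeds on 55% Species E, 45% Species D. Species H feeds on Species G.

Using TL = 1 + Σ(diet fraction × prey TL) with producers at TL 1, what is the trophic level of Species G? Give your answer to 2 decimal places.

Species C: 1 + (0.76×1 + 0.24×1) = 2
Species D: 1 + 2 = 3
Species E: 1 + (0.2×1 + 0.45×2 + 0.35×1) = 2.45
Species F: 1 + 3 = 4
Species G: 1 + (0.55×2.45 + 0.45×3) = 3.6975
Species H: 1 + 3.6975 = 4.6975

3.70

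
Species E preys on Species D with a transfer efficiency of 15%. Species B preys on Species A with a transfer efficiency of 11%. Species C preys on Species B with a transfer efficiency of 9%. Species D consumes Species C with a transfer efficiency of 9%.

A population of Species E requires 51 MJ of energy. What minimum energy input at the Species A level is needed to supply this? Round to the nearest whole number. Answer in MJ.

Cumulative transfer efficiency: 0.11 × 0.09 × 0.09 × 0.15 = 0.00013365
Species A energy = 51 / 0.00013365 = 381594 MJ

381594 MJ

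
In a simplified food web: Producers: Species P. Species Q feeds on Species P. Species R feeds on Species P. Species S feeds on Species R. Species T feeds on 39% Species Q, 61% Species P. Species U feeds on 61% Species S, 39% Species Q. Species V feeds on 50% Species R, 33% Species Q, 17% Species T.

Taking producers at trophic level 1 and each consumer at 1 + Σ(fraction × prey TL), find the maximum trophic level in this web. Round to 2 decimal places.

3.61

Species Q: 1 + 1 = 2
Species R: 1 + 1 = 2
Species S: 1 + 2 = 3
Species T: 1 + (0.39×2 + 0.61×1) = 2.39
Species U: 1 + (0.61×3 + 0.39×2) = 3.61
Species V: 1 + (0.5×2 + 0.33×2 + 0.17×2.39) = 3.0663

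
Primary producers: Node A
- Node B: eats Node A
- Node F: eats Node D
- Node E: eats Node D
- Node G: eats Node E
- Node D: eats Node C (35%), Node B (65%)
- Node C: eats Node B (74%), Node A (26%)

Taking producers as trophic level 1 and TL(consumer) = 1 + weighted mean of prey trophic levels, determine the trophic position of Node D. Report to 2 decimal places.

Node B: 1 + 1 = 2
Node C: 1 + (0.74×2 + 0.26×1) = 2.74
Node D: 1 + (0.35×2.74 + 0.65×2) = 3.259
Node E: 1 + 3.259 = 4.259
Node F: 1 + 3.259 = 4.259
Node G: 1 + 4.259 = 5.259

3.26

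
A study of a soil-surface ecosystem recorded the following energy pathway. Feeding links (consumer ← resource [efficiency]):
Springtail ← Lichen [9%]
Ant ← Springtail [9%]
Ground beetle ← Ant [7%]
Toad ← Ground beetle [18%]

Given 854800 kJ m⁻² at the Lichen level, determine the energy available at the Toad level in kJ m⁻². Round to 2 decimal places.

87.24 kJ m⁻²

Springtail: 854800 × 0.09 = 76932 kJ m⁻²
Ant: 76932 × 0.09 = 6923.88 kJ m⁻²
Ground beetle: 6923.88 × 0.07 = 484.6716 kJ m⁻²
Toad: 484.6716 × 0.18 = 87.240888 kJ m⁻²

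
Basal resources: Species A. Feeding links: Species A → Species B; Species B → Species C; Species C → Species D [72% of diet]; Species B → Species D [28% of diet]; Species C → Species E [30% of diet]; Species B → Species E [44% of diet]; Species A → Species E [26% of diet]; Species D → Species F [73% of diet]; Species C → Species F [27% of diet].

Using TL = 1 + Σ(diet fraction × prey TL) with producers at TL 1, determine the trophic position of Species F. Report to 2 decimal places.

Species B: 1 + 1 = 2
Species C: 1 + 2 = 3
Species D: 1 + (0.72×3 + 0.28×2) = 3.72
Species E: 1 + (0.3×3 + 0.44×2 + 0.26×1) = 3.04
Species F: 1 + (0.73×3.72 + 0.27×3) = 4.5256

4.53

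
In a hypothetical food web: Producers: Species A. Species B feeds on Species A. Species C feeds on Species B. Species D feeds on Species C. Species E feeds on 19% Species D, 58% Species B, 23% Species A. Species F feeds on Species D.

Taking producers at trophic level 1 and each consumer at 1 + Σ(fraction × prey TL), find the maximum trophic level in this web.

Species B: 1 + 1 = 2
Species C: 1 + 2 = 3
Species D: 1 + 3 = 4
Species E: 1 + (0.19×4 + 0.58×2 + 0.23×1) = 3.15
Species F: 1 + 4 = 5

5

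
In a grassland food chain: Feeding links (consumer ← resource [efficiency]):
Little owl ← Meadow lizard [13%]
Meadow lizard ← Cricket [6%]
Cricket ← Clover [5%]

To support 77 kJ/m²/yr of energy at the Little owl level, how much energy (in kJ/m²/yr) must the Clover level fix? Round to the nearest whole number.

Cumulative transfer efficiency: 0.05 × 0.06 × 0.13 = 0.00039
Clover energy = 77 / 0.00039 = 197436 kJ/m²/yr

197436 kJ/m²/yr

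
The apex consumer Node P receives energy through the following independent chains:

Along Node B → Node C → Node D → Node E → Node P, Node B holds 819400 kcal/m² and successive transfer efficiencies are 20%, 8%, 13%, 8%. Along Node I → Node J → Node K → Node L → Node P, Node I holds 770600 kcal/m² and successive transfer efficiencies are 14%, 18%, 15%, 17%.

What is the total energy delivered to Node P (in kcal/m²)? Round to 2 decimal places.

631.54 kcal/m²

Via Node B: 819400 × 0.2 × 0.08 × 0.13 × 0.08 = 136.34816 kcal/m²
Via Node I: 770600 × 0.14 × 0.18 × 0.15 × 0.17 = 495.18756 kcal/m²
Total at Node P: 136.34816 + 495.18756 = 631.53572 kcal/m²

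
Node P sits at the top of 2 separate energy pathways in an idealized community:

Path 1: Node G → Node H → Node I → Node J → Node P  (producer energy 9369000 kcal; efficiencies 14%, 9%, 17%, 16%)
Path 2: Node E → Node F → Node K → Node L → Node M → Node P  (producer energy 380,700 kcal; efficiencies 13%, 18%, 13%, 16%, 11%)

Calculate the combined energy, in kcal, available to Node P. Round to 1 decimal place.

3231.3 kcal

Path 1: 9369000 × 0.14 × 0.09 × 0.17 × 0.16 = 3210.94368 kcal
Path 2: 380700 × 0.13 × 0.18 × 0.13 × 0.16 × 0.11 = 20.38237344 kcal
Total at Node P: 3210.94368 + 20.38237344 = 3231.32605344 kcal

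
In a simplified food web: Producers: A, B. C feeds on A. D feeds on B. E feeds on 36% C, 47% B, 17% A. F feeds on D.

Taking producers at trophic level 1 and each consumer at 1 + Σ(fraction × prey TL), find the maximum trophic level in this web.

3

C: 1 + 1 = 2
D: 1 + 1 = 2
E: 1 + (0.36×2 + 0.47×1 + 0.17×1) = 2.36
F: 1 + 2 = 3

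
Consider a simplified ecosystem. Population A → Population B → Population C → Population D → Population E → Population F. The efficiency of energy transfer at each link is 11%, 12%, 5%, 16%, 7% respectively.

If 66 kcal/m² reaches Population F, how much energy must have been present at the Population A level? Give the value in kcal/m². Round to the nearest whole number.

8928571 kcal/m²

Cumulative transfer efficiency: 0.11 × 0.12 × 0.05 × 0.16 × 0.07 = 0.000007392
Population A energy = 66 / 0.000007392 = 8928571 kcal/m²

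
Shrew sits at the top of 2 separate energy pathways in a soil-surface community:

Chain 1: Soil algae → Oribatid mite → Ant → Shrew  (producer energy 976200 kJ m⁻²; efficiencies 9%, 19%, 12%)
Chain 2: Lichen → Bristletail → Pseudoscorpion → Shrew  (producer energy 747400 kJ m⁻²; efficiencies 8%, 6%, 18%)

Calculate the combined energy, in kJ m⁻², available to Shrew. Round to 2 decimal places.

2648.92 kJ m⁻²

Chain 1: 976200 × 0.09 × 0.19 × 0.12 = 2003.1624 kJ m⁻²
Chain 2: 747400 × 0.08 × 0.06 × 0.18 = 645.7536 kJ m⁻²
Total at Shrew: 2003.1624 + 645.7536 = 2648.916 kJ m⁻²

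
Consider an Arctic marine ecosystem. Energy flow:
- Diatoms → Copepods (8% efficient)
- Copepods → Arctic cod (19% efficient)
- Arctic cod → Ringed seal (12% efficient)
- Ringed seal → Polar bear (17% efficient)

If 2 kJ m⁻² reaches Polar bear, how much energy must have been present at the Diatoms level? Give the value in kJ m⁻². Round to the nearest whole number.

Cumulative transfer efficiency: 0.08 × 0.19 × 0.12 × 0.17 = 0.00031008
Diatoms energy = 2 / 0.00031008 = 6450 kJ m⁻²

6450 kJ m⁻²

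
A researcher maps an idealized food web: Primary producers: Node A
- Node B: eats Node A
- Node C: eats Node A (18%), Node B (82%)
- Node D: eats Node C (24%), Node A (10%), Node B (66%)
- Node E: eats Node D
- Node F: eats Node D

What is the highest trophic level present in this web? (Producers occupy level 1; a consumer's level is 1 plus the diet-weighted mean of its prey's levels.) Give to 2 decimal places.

4.10

Node B: 1 + 1 = 2
Node C: 1 + (0.18×1 + 0.82×2) = 2.82
Node D: 1 + (0.24×2.82 + 0.1×1 + 0.66×2) = 3.0968
Node E: 1 + 3.0968 = 4.0968
Node F: 1 + 3.0968 = 4.0968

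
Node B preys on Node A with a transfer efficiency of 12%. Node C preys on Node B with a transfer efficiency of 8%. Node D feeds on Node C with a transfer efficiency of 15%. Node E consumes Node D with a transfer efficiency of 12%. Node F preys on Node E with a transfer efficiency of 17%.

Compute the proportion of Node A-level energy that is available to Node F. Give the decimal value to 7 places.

0.0000294

Product of link efficiencies: 0.12 × 0.08 × 0.15 × 0.12 × 0.17 = 0.000029376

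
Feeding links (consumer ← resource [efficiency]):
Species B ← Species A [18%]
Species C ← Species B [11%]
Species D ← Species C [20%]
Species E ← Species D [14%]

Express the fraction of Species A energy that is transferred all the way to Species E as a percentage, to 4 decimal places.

Product of link efficiencies: 0.18 × 0.11 × 0.2 × 0.14 = 0.0005544
As a percentage: 0.0005544 × 100 = 0.0554%

0.0554%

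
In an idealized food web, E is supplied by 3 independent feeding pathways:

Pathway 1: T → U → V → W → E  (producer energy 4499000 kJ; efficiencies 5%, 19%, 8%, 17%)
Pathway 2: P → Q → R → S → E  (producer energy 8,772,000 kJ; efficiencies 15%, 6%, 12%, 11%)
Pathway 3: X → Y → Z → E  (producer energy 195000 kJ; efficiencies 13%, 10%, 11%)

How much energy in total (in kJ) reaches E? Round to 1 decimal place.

Pathway 1: 4499000 × 0.05 × 0.19 × 0.08 × 0.17 = 581.2708 kJ
Pathway 2: 8772000 × 0.15 × 0.06 × 0.12 × 0.11 = 1042.1136 kJ
Pathway 3: 195000 × 0.13 × 0.1 × 0.11 = 278.85 kJ
Total at E: 581.2708 + 1042.1136 + 278.85 = 1902.2344 kJ

1902.2 kJ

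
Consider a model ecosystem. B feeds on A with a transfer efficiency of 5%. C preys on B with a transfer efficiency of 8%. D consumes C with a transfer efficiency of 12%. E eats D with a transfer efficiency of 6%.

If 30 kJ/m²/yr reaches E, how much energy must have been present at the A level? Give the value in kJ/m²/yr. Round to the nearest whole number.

1041667 kJ/m²/yr

Cumulative transfer efficiency: 0.05 × 0.08 × 0.12 × 0.06 = 0.0000288
A energy = 30 / 0.0000288 = 1041667 kJ/m²/yr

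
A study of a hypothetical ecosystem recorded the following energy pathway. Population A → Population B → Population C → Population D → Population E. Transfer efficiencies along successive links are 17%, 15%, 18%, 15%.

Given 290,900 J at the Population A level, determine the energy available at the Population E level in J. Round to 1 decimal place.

Population B: 290900 × 0.17 = 49453 J
Population C: 49453 × 0.15 = 7417.95 J
Population D: 7417.95 × 0.18 = 1335.231 J
Population E: 1335.231 × 0.15 = 200.28465 J

200.3 J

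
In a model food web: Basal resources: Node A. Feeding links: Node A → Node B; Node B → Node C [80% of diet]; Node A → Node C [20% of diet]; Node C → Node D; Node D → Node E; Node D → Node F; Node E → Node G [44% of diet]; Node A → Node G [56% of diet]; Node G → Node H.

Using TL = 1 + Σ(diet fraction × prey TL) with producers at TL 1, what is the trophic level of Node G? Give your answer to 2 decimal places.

3.67

Node B: 1 + 1 = 2
Node C: 1 + (0.8×2 + 0.2×1) = 2.8
Node D: 1 + 2.8 = 3.8
Node E: 1 + 3.8 = 4.8
Node F: 1 + 3.8 = 4.8
Node G: 1 + (0.44×4.8 + 0.56×1) = 3.672
Node H: 1 + 3.672 = 4.672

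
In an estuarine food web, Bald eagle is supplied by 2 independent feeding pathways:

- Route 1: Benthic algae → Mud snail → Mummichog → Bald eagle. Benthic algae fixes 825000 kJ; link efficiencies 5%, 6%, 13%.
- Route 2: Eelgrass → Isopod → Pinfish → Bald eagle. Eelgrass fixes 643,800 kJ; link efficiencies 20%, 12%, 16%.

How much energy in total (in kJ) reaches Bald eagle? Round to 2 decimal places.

Route 1: 825000 × 0.05 × 0.06 × 0.13 = 321.75 kJ
Route 2: 643800 × 0.2 × 0.12 × 0.16 = 2472.192 kJ
Total at Bald eagle: 321.75 + 2472.192 = 2793.942 kJ

2793.94 kJ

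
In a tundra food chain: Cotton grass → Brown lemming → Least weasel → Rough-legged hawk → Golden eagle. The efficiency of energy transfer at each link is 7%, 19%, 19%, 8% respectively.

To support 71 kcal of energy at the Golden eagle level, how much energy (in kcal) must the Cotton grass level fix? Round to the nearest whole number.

351207 kcal

Cumulative transfer efficiency: 0.07 × 0.19 × 0.19 × 0.08 = 0.00020216
Cotton grass energy = 71 / 0.00020216 = 351207 kcal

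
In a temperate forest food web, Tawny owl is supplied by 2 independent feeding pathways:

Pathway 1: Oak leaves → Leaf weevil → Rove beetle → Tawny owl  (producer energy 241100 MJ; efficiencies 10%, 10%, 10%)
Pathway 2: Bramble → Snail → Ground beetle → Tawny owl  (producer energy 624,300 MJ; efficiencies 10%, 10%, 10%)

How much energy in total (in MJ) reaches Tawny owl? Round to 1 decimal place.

Pathway 1: 241100 × 0.1 × 0.1 × 0.1 = 241.1 MJ
Pathway 2: 624300 × 0.1 × 0.1 × 0.1 = 624.3 MJ
Total at Tawny owl: 241.1 + 624.3 = 865.4 MJ

865.4 MJ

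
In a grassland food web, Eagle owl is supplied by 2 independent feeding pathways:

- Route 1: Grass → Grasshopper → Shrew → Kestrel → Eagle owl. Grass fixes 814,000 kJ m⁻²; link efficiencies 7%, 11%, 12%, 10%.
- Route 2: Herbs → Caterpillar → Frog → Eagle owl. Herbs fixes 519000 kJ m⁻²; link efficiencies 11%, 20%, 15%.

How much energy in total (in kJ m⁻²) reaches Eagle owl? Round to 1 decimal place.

1787.9 kJ m⁻²

Route 1: 814000 × 0.07 × 0.11 × 0.12 × 0.1 = 75.2136 kJ m⁻²
Route 2: 519000 × 0.11 × 0.2 × 0.15 = 1712.7 kJ m⁻²
Total at Eagle owl: 75.2136 + 1712.7 = 1787.9136 kJ m⁻²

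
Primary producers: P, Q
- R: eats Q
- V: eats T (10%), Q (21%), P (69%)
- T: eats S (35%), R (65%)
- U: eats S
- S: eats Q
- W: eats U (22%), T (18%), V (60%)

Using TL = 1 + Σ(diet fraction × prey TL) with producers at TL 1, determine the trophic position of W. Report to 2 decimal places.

R: 1 + 1 = 2
S: 1 + 1 = 2
T: 1 + (0.35×2 + 0.65×2) = 3
U: 1 + 2 = 3
V: 1 + (0.1×3 + 0.21×1 + 0.69×1) = 2.2
W: 1 + (0.22×3 + 0.18×3 + 0.6×2.2) = 3.52

3.52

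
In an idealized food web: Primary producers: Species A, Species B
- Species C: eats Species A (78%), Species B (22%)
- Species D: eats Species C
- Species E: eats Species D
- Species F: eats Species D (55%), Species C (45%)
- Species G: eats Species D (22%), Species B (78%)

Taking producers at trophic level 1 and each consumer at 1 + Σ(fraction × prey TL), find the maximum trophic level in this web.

Species C: 1 + (0.78×1 + 0.22×1) = 2
Species D: 1 + 2 = 3
Species E: 1 + 3 = 4
Species F: 1 + (0.55×3 + 0.45×2) = 3.55
Species G: 1 + (0.22×3 + 0.78×1) = 2.44

4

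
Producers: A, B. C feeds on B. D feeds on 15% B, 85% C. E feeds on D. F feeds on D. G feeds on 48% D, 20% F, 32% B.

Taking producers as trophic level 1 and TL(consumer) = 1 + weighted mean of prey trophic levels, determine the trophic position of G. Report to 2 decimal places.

3.46

C: 1 + 1 = 2
D: 1 + (0.15×1 + 0.85×2) = 2.85
E: 1 + 2.85 = 3.85
F: 1 + 2.85 = 3.85
G: 1 + (0.48×2.85 + 0.2×3.85 + 0.32×1) = 3.458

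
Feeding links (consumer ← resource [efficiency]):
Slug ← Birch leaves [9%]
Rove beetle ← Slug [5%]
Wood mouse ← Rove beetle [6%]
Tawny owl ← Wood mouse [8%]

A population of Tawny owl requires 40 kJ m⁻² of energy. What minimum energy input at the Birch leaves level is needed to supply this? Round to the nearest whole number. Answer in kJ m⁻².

Cumulative transfer efficiency: 0.09 × 0.05 × 0.06 × 0.08 = 0.0000216
Birch leaves energy = 40 / 0.0000216 = 1851852 kJ m⁻²

1851852 kJ m⁻²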